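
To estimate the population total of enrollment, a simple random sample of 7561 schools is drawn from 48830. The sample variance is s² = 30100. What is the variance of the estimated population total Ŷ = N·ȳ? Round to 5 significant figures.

Var(Ŷ) = N²·Var(ȳ) = N²·(1 − n/N)·s²/n.
f = 7561/48830 = 0.15484333; Var(ȳ) = 0.84515667·30100/7561 = 3.3645306.
Var(Ŷ) = 48830² · 3.3645306 = 8.0222821 × 10^9.

8.0223 × 10^9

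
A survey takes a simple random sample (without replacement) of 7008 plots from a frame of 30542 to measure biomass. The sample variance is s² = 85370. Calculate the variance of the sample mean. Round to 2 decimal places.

9.39

Under SRS without replacement, Var(ȳ) = (1 − f)·s²/n with f = n/N = 7008/30542 = 0.22945452.
Var(ȳ) = (1 − 0.22945452)·85370/7008 = 0.77054548·12.181792 = 9.3866249.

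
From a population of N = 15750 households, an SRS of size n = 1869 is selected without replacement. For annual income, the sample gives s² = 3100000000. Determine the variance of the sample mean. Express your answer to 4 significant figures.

1.462 × 10^6

Under SRS without replacement, Var(ȳ) = (1 − f)·s²/n with f = n/N = 1869/15750 = 0.11866667.
Var(ȳ) = (1 − 0.11866667)·3100000000/1869 = 0.88133333·1.658641 × 10^6 = 1.4618156 × 10^6.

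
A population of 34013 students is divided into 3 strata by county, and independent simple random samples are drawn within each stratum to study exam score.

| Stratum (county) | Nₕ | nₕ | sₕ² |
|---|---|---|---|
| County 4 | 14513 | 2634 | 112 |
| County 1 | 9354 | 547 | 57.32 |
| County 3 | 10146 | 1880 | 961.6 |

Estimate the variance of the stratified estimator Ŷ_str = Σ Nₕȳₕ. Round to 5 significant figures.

5.8860 × 10^7

Var(Ŷ_str) = Σₕ Nₕ²(1 − fₕ)sₕ²/nₕ.
County 4: 14513²·(1 − 2634/14513)·112/2634 = 7.3305967 × 10^6.
County 1: 9354²·(1 − 547/9354)·57.32/547 = 8.6326517 × 10^6.
County 3: 10146²·(1 − 1880/10146)·961.6/1880 = 4.2896994 × 10^7.
Sum = 5.8860242 × 10^7.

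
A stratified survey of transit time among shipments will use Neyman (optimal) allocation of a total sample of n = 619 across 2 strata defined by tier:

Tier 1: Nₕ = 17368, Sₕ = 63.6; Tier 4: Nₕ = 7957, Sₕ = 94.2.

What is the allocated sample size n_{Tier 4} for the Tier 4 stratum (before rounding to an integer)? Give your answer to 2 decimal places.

Neyman allocation: nₕ = n·NₕSₕ / Σⱼ NⱼSⱼ.
Σ NⱼSⱼ = 17368·63.6 + 7957·94.2 = 1.8541542 × 10^6.
n_{Tier 4} = 619·7957·94.2 / (1.8541542 × 10^6) = 250.23.

250.23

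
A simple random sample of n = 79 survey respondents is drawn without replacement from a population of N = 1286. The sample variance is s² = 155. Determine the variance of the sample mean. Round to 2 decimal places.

Under SRS without replacement, Var(ȳ) = (1 − f)·s²/n with f = n/N = 79/1286 = 0.06143079.
Var(ȳ) = (1 − 0.06143079)·155/79 = 0.93856921·1.9620253 = 1.8414965.

1.84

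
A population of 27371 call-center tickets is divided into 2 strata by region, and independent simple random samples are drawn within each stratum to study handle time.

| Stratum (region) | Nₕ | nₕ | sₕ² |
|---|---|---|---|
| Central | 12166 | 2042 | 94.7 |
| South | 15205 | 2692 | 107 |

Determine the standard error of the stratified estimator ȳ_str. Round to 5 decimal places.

Var(ȳ_str) = Σₕ Wₕ²(1 − fₕ)sₕ²/nₕ with Wₕ = Nₕ/N, N = 27371.
Central: Wₕ = 0.44448504; term = 0.44448504²·(1 − 0.16784481)·94.7/2042 = 0.0076245262.
South: Wₕ = 0.55551496; term = 0.55551496²·(1 − 0.17704702)·107/2692 = 0.010094278.
Sum = 0.017718804.
SE = √(0.017718804) = 0.13311.

0.13311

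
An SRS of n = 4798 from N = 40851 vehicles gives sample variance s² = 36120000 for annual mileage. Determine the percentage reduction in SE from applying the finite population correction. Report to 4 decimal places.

f = n/N = 4798/40851 = 0.11745123.
SE_no-fpc = √(s²/n) = 86.764836; SE_fpc = √((1−f)s²/n) = 81.510416.
Ratio = √(1−f) = 0.93944067. Reduction = 100·(1 − 0.93944067) = 6.0559%.

6.0559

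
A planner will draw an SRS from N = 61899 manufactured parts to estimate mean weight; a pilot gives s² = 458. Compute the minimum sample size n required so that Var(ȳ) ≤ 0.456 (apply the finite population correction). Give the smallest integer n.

Without fpc, n₀ = s²/D = 458/0.456 = 1004.3860.
With fpc, (1 − n/N)·s²/n ≤ D requires n ≥ n₀/(1 + n₀/N) = 1004.3860/(1 + 1004.3860/61899) = 988.3488.
Rounding up, n = 989.

989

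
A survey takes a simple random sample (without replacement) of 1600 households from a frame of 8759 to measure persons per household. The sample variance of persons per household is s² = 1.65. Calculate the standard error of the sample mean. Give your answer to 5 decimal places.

0.02903

Under SRS without replacement, Var(ȳ) = (1 − f)·s²/n with f = n/N = 1600/8759 = 0.18266925.
Var(ȳ) = (1 − 0.18266925)·1.65/1600 = 0.81733075·0.00103125 = 8.4287233 × 10^-4.
SE(ȳ) = √(8.4287233 × 10^-4) = 0.02903.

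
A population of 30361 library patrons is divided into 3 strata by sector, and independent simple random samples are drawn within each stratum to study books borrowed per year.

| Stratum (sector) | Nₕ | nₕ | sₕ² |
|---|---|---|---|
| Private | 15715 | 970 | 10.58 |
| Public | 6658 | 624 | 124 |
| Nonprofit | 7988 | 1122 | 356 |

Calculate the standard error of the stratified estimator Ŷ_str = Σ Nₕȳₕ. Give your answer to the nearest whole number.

Var(Ŷ_str) = Σₕ Nₕ²(1 − fₕ)sₕ²/nₕ.
Private: 15715²·(1 − 970/15715)·10.58/970 = 2.5273948 × 10^6.
Public: 6658²·(1 − 624/6658)·124/624 = 7.9833688 × 10^6.
Nonprofit: 7988²·(1 − 1122/7988)·356/1122 = 1.7401993 × 10^7.
Sum = 2.7912757 × 10^7.
SE = √(2.7912757 × 10^7) = 5283.

5283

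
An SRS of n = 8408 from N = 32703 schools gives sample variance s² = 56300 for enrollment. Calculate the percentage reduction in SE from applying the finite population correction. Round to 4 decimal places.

13.8085

f = n/N = 8408/32703 = 0.25710179.
SE_no-fpc = √(s²/n) = 2.5876638; SE_fpc = √((1−f)s²/n) = 2.2303473.
Ratio = √(1−f) = 0.86191543. Reduction = 100·(1 − 0.86191543) = 13.8085%.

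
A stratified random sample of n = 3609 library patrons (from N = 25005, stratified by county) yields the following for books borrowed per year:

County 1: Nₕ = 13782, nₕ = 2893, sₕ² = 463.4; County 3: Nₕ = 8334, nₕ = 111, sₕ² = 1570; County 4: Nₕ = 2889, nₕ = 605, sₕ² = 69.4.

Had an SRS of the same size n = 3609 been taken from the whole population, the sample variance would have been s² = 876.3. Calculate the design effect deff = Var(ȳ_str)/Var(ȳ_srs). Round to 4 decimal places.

Var(ȳ_str) = Σ Wₕ²(1−fₕ)sₕ²/nₕ with Wₕ = Nₕ/25005:
  County 1: (13782/25005)²·(1−2893/13782)·463.4/2893 = 0.038446262
  County 3: (8334/25005)²·(1−111/8334)·1570/111 = 1.5502679
  County 4: (2889/25005)²·(1−605/2889)·69.4/605 = 0.0012105815
  → Var(ȳ_str) = 1.5899247.
Var(ȳ_srs) = (1 − 3609/25005)·876.3/3609 = 0.20776465.
deff = 1.5899247 / 0.20776465 = 7.6525.

7.6525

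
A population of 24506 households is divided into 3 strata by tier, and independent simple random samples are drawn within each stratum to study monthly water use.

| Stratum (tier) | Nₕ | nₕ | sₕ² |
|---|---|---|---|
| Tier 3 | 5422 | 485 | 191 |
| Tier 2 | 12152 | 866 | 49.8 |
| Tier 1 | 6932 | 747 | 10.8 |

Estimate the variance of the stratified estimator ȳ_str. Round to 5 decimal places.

0.03172

Var(ȳ_str) = Σₕ Wₕ²(1 − fₕ)sₕ²/nₕ with Wₕ = Nₕ/N, N = 24506.
Tier 3: Wₕ = 0.22125194; term = 0.22125194²·(1 − 0.08945039)·191/485 = 0.01755373.
Tier 2: Wₕ = 0.49587856; term = 0.49587856²·(1 − 0.07126399)·49.8/866 = 0.013132711.
Tier 1: Wₕ = 0.28286950; term = 0.28286950²·(1 − 0.10776111)·10.8/747 = 0.0010321826.
Sum = 0.031718624.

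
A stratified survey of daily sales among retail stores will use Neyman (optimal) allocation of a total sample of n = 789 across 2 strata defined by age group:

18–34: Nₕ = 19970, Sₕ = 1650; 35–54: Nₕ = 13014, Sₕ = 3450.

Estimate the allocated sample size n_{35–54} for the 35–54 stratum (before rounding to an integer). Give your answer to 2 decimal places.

Neyman allocation: nₕ = n·NₕSₕ / Σⱼ NⱼSⱼ.
Σ NⱼSⱼ = 19970·1650 + 13014·3450 = 7.78488 × 10^7.
n_{35–54} = 789·13014·3450 / (7.78488 × 10^7) = 455.05.

455.05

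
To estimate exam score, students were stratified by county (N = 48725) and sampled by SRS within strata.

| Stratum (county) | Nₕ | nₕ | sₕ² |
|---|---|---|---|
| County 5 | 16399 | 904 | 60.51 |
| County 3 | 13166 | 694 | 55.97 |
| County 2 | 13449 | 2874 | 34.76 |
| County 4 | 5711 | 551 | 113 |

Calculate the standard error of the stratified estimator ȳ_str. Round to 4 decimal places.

Var(ȳ_str) = Σₕ Wₕ²(1 − fₕ)sₕ²/nₕ with Wₕ = Nₕ/N, N = 48725.
County 5: Wₕ = 0.33656234; term = 0.33656234²·(1 − 0.05512531)·60.51/904 = 0.0071641385.
County 3: Wₕ = 0.27021036; term = 0.27021036²·(1 − 0.05271153)·55.97/694 = 0.005578046.
County 2: Wₕ = 0.27601847; term = 0.27601847²·(1 − 0.21369619)·34.76/2874 = 7.2453551 × 10^-4.
County 4: Wₕ = 0.11720883; term = 0.11720883²·(1 − 0.09648048)·113/551 = 0.0025455698.
Sum = 0.01601229.
SE = √(0.01601229) = 0.1265.

0.1265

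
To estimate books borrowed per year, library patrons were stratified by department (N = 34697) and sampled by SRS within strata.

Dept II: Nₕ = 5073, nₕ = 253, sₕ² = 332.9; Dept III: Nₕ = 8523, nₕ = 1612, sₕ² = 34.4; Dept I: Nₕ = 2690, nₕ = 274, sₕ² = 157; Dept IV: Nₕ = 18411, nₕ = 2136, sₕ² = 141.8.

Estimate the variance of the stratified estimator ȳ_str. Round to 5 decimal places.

Var(ȳ_str) = Σₕ Wₕ²(1 − fₕ)sₕ²/nₕ with Wₕ = Nₕ/N, N = 34697.
Dept II: Wₕ = 0.14620861; term = 0.14620861²·(1 − 0.04987187)·332.9/253 = 0.026725222.
Dept III: Wₕ = 0.24564083; term = 0.24564083²·(1 − 0.18913528)·34.4/1612 = 0.001044102.
Dept I: Wₕ = 0.07752832; term = 0.07752832²·(1 − 0.10185874)·157/274 = 0.0030932459.
Dept IV: Wₕ = 0.53062224; term = 0.53062224²·(1 − 0.11601760)·141.8/2136 = 0.016523023.
Sum = 0.047385593.

0.04739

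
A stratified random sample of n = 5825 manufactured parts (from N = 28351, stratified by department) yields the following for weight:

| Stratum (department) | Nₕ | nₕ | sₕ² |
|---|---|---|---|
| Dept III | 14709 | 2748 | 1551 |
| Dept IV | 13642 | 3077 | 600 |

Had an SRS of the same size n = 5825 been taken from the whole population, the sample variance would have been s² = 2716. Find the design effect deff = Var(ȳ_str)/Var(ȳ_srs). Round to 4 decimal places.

0.4279

Var(ȳ_str) = Σ Wₕ²(1−fₕ)sₕ²/nₕ with Wₕ = Nₕ/28351:
  Dept III: (14709/28351)²·(1−2748/14709)·1551/2748 = 0.12354038
  Dept IV: (13642/28351)²·(1−3077/13642)·600/3077 = 0.034965081
  → Var(ȳ_str) = 0.15850546.
Var(ȳ_srs) = (1 − 5825/28351)·2716/5825 = 0.370467.
deff = 0.15850546 / 0.370467 = 0.4279.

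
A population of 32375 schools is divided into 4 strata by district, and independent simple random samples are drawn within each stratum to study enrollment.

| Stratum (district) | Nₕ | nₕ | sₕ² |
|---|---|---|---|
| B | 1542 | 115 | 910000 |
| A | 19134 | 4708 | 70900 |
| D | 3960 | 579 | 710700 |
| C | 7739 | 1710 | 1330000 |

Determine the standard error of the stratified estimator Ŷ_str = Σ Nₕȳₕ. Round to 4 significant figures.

272600

Var(Ŷ_str) = Σₕ Nₕ²(1 − fₕ)sₕ²/nₕ.
B: 1542²·(1 − 115/1542)·910000/115 = 1.741213 × 10^10.
A: 19134²·(1 − 4708/19134)·70900/4708 = 4.1568225 × 10^9.
D: 3960²·(1 − 579/3960)·710700/579 = 1.6434183 × 10^10.
C: 7739²·(1 − 1710/7739)·1330000/1710 = 3.6289891 × 10^10.
Sum = 7.4293027 × 10^10.
SE = √(7.4293027 × 10^10) = 272600.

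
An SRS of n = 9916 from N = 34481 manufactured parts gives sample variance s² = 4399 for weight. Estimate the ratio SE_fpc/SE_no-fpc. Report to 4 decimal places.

f = n/N = 9916/34481 = 0.28757867.
SE_no-fpc = √(s²/n) = 0.6660529; SE_fpc = √((1−f)s²/n) = 0.56218232.
Ratio = √(1−f) = 0.84405055.

0.8441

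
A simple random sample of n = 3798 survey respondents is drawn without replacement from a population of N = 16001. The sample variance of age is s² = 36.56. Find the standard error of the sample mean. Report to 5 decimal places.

0.08568

Under SRS without replacement, Var(ȳ) = (1 − f)·s²/n with f = n/N = 3798/16001 = 0.23736016.
Var(ȳ) = (1 − 0.23736016)·36.56/3798 = 0.76263984·0.009626119 = 0.0073412618.
SE(ȳ) = √(0.0073412618) = 0.08568.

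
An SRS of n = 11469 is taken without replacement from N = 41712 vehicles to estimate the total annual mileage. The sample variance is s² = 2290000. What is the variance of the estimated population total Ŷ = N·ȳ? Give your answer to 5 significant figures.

Var(Ŷ) = N²·Var(ȳ) = N²·(1 − n/N)·s²/n.
f = 11469/41712 = 0.27495685; Var(ȳ) = 0.72504315·2290000/11469 = 144.7684.
Var(Ŷ) = 41712² · 144.7684 = 2.5188123 × 10^11.

2.5188 × 10^11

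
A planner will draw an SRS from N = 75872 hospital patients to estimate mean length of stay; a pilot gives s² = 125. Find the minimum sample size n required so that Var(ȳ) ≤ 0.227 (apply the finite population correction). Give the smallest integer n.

Without fpc, n₀ = s²/D = 125/0.227 = 550.6608.
With fpc, (1 − n/N)·s²/n ≤ D requires n ≥ n₀/(1 + n₀/N) = 550.6608/(1 + 550.6608/75872) = 546.6930.
Rounding up, n = 547.

547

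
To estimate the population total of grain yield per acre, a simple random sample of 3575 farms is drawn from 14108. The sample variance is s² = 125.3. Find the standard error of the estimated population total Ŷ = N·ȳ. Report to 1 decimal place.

2282.2

Var(Ŷ) = N²·Var(ȳ) = N²·(1 − n/N)·s²/n.
f = 3575/14108 = 0.25340232; Var(ȳ) = 0.74659768·125.3/3575 = 0.026167465.
Var(Ŷ) = 14108² · 0.026167465 = 5.2082588 × 10^6.
SE(Ŷ) = √(5.2082588 × 10^6) = 2282.2.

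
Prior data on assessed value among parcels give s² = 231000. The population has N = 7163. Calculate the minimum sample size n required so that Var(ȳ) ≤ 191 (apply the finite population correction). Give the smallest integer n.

1035

Without fpc, n₀ = s²/D = 231000/191 = 1209.4241.
With fpc, (1 − n/N)·s²/n ≤ D requires n ≥ n₀/(1 + n₀/N) = 1209.4241/(1 + 1209.4241/7163) = 1034.7188.
Rounding up, n = 1035.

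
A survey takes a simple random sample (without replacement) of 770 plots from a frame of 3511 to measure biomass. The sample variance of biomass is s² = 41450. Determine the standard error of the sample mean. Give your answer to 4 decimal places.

Under SRS without replacement, Var(ȳ) = (1 − f)·s²/n with f = n/N = 770/3511 = 0.21931074.
Var(ȳ) = (1 − 0.21931074)·41450/770 = 0.78068926·53.831169 = 42.025415.
SE(ȳ) = √(42.025415) = 6.4827.

6.4827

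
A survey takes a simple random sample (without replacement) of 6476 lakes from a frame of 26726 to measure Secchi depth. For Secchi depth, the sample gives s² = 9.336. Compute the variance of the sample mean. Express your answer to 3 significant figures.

0.00109

Under SRS without replacement, Var(ȳ) = (1 − f)·s²/n with f = n/N = 6476/26726 = 0.24231086.
Var(ȳ) = (1 − 0.24231086)·9.336/6476 = 0.75768914·0.0014416306 = 0.0010923079.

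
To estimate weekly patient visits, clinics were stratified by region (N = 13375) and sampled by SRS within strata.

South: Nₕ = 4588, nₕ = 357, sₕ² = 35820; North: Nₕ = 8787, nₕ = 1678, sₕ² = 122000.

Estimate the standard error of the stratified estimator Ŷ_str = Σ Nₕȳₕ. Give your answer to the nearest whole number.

80557

Var(Ŷ_str) = Σₕ Nₕ²(1 − fₕ)sₕ²/nₕ.
South: 4588²·(1 − 357/4588)·35820/357 = 1.9477078 × 10^9.
North: 8787²·(1 − 1678/8787)·122000/1678 = 4.5416851 × 10^9.
Sum = 6.4893929 × 10^9.
SE = √(6.4893929 × 10^9) = 80557.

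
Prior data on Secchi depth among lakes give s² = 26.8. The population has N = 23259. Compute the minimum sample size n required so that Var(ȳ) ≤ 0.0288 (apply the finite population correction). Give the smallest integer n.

895

Without fpc, n₀ = s²/D = 26.8/0.0288 = 930.5556.
With fpc, (1 − n/N)·s²/n ≤ D requires n ≥ n₀/(1 + n₀/N) = 930.5556/(1 + 930.5556/23259) = 894.7578.
Rounding up, n = 895.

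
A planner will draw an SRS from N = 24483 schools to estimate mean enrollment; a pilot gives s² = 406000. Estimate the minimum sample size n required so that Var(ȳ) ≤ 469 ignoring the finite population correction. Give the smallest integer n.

866

Without fpc, n₀ = s²/D = 406000/469 = 865.6716.
Rounding up, n = 866.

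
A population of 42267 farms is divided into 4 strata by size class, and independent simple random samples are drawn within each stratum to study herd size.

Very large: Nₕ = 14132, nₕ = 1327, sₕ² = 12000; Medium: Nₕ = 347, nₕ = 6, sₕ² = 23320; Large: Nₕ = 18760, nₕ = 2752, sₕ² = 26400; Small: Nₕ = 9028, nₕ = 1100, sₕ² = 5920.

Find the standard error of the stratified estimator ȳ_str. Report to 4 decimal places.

Var(ȳ_str) = Σₕ Wₕ²(1 − fₕ)sₕ²/nₕ with Wₕ = Nₕ/N, N = 42267.
Very large: Wₕ = 0.33435068; term = 0.33435068²·(1 − 0.09390037)·12000/1327 = 0.9159899.
Medium: Wₕ = 0.00820971; term = 0.00820971²·(1 − 0.01729107)·23320/6 = 0.25742949.
Large: Wₕ = 0.44384508; term = 0.44384508²·(1 − 0.14669510)·26400/2752 = 1.6125848.
Small: Wₕ = 0.21359453; term = 0.21359453²·(1 − 0.12184315)·5920/1100 = 0.21561619.
Sum = 3.0016204.
SE = √(3.0016204) = 1.7325.

1.7325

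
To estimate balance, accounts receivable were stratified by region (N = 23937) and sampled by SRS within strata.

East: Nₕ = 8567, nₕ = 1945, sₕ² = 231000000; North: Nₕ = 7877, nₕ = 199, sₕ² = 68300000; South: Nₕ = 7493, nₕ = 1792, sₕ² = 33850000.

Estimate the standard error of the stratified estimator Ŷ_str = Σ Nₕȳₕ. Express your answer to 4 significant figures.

Var(Ŷ_str) = Σₕ Nₕ²(1 − fₕ)sₕ²/nₕ.
East: 8567²·(1 − 1945/8567)·231000000/1945 = 6.737679 × 10^12.
North: 7877²·(1 − 199/7877)·68300000/199 = 2.0757573 × 10^13.
South: 7493²·(1 − 1792/7493)·33850000/1792 = 8.0691435 × 10^11.
Sum = 2.8302166 × 10^13.
SE = √(2.8302166 × 10^13) = 5.320 × 10^6.

5.320 × 10^6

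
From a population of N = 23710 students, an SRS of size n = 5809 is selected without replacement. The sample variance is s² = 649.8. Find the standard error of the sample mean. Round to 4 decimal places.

Under SRS without replacement, Var(ȳ) = (1 − f)·s²/n with f = n/N = 5809/23710 = 0.24500211.
Var(ȳ) = (1 − 0.24500211)·649.8/5809 = 0.75499789·0.11186091 = 0.084454748.
SE(ȳ) = √(0.084454748) = 0.2906.

0.2906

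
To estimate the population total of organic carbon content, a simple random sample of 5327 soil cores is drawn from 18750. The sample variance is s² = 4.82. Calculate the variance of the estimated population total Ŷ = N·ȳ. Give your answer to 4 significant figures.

227700

Var(Ŷ) = N²·Var(ȳ) = N²·(1 − n/N)·s²/n.
f = 5327/18750 = 0.28410667; Var(ȳ) = 0.71589333·4.82/5327 = 6.4775781 × 10^-4.
Var(Ŷ) = 18750² · (6.4775781 × 10^-4) = 227727.36.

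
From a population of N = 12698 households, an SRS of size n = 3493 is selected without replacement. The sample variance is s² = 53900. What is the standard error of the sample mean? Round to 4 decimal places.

Under SRS without replacement, Var(ȳ) = (1 − f)·s²/n with f = n/N = 3493/12698 = 0.27508269.
Var(ȳ) = (1 − 0.27508269)·53900/3493 = 0.72491731·15.430862 = 11.186099.
SE(ȳ) = √(11.186099) = 3.3446.

3.3446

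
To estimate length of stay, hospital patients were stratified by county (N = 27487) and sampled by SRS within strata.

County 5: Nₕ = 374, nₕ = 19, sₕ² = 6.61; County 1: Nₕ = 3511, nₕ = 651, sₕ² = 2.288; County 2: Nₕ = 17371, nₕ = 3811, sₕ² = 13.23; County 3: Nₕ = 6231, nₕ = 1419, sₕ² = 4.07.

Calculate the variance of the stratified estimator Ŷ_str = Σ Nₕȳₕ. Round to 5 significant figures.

Var(Ŷ_str) = Σₕ Nₕ²(1 − fₕ)sₕ²/nₕ.
County 5: 374²·(1 − 19/374)·6.61/19 = 46189.984.
County 1: 3511²·(1 − 651/3511)·2.288/651 = 35291.644.
County 2: 17371²·(1 − 3811/17371)·13.23/3811 = 817721.48.
County 3: 6231²·(1 − 1419/6231)·4.07/1419 = 85999.393.
Sum = 985202.5.

985200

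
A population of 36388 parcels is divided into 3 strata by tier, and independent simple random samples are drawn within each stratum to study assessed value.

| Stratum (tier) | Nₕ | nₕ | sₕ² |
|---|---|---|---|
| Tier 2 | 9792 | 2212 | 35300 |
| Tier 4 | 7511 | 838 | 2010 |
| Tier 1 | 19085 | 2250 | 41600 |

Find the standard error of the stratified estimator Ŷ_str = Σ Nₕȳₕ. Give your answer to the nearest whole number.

85118

Var(Ŷ_str) = Σₕ Nₕ²(1 − fₕ)sₕ²/nₕ.
Tier 2: 9792²·(1 − 2212/9792)·35300/2212 = 1.1844867 × 10^9.
Tier 4: 7511²·(1 − 838/7511)·2010/838 = 1.202184 × 10^8.
Tier 1: 19085²·(1 − 2250/19085)·41600/2250 = 5.9404056 × 10^9.
Sum = 7.2451107 × 10^9.
SE = √(7.2451107 × 10^9) = 85118.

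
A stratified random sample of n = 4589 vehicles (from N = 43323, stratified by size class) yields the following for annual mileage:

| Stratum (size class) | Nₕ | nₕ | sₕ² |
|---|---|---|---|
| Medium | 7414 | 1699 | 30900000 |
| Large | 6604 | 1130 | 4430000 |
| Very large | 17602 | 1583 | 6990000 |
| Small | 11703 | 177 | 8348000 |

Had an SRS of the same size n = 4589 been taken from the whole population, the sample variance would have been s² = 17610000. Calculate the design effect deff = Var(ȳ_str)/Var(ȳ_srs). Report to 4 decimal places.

Var(ȳ_str) = Σ Wₕ²(1−fₕ)sₕ²/nₕ with Wₕ = Nₕ/43323:
  Medium: (7414/43323)²·(1−1699/7414)·30900000/1699 = 410.57913
  Large: (6604/43323)²·(1−1130/6604)·4430000/1130 = 75.509239
  Very large: (17602/43323)²·(1−1583/17602)·6990000/1583 = 663.37123
  Small: (11703/43323)²·(1−177/11703)·8348000/177 = 3389.5961
  → Var(ȳ_str) = 4539.0557.
Var(ȳ_srs) = (1 − 4589/43323)·17610000/4589 = 3430.9558.
deff = 4539.0557 / 3430.9558 = 1.3230.

1.3230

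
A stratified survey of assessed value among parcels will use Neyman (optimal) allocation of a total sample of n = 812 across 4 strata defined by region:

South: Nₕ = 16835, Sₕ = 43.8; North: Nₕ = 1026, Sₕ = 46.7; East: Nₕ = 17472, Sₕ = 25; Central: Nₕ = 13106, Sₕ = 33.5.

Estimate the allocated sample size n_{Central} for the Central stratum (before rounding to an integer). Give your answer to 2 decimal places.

Neyman allocation: nₕ = n·NₕSₕ / Σⱼ NⱼSⱼ.
Σ NⱼSⱼ = 16835·43.8 + 1026·46.7 + 17472·25 + 13106·33.5 = 1.6611382 × 10^6.
n_{Central} = 812·13106·33.5 / (1.6611382 × 10^6) = 214.62.

214.62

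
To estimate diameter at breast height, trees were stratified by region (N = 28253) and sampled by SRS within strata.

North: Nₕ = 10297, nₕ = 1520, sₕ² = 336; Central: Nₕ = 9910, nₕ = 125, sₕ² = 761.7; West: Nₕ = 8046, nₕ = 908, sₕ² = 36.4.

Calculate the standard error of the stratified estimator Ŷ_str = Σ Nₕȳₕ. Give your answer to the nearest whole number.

Var(Ŷ_str) = Σₕ Nₕ²(1 − fₕ)sₕ²/nₕ.
North: 10297²·(1 − 1520/10297)·336/1520 = 1.9978023 × 10^7.
Central: 9910²·(1 − 125/9910)·761.7/125 = 5.9089243 × 10^8.
West: 8046²·(1 − 908/8046)·36.4/908 = 2.302354 × 10^6.
Sum = 6.1317281 × 10^8.
SE = √(6.1317281 × 10^8) = 24762.

24762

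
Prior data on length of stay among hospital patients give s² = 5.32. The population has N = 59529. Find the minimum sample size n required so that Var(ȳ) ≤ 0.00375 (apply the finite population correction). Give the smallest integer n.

1386

Without fpc, n₀ = s²/D = 5.32/0.00375 = 1418.6667.
With fpc, (1 − n/N)·s²/n ≤ D requires n ≥ n₀/(1 + n₀/N) = 1418.6667/(1 + 1418.6667/59529) = 1385.6447.
Rounding up, n = 1386.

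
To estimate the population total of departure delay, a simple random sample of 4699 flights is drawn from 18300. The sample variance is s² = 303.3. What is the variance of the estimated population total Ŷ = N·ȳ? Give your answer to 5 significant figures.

1.6065 × 10^7

Var(Ŷ) = N²·Var(ȳ) = N²·(1 − n/N)·s²/n.
f = 4699/18300 = 0.25677596; Var(ȳ) = 0.74322404·303.3/4699 = 0.047971878.
Var(Ŷ) = 18300² · 0.047971878 = 1.6065302 × 10^7.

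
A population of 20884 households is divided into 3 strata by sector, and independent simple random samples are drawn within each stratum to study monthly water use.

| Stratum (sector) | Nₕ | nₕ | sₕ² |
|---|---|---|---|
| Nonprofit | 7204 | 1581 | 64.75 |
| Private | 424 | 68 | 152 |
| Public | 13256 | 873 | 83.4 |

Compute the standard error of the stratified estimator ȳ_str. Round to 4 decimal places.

0.2013

Var(ȳ_str) = Σₕ Wₕ²(1 − fₕ)sₕ²/nₕ with Wₕ = Nₕ/N, N = 20884.
Nonprofit: Wₕ = 0.34495307; term = 0.34495307²·(1 − 0.21946141)·64.75/1581 = 0.0038038407.
Private: Wₕ = 0.02030262; term = 0.02030262²·(1 − 0.16037736)·152/68 = 7.7361193 × 10^-4.
Public: Wₕ = 0.63474430; term = 0.63474430²·(1 − 0.06585697)·83.4/873 = 0.035955291.
Sum = 0.040532744.
SE = √(0.040532744) = 0.2013.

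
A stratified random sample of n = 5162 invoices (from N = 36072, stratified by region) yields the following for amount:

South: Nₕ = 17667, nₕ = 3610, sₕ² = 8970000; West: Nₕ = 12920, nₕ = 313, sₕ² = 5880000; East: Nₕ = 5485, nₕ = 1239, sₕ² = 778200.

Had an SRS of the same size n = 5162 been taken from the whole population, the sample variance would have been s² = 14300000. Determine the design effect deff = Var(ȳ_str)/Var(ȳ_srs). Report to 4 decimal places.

Var(ȳ_str) = Σ Wₕ²(1−fₕ)sₕ²/nₕ with Wₕ = Nₕ/36072:
  South: (17667/36072)²·(1−3610/17667)·8970000/3610 = 474.24226
  West: (12920/36072)²·(1−313/12920)·5880000/313 = 2351.6182
  East: (5485/36072)²·(1−1239/5485)·778200/1239 = 11.241806
  → Var(ȳ_str) = 2837.1023.
Var(ȳ_srs) = (1 − 5162/36072)·14300000/5162 = 2373.8147.
deff = 2837.1023 / 2373.8147 = 1.1952.

1.1952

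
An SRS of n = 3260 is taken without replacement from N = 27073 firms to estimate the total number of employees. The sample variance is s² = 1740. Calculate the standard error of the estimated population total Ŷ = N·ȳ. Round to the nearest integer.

18550

Var(Ŷ) = N²·Var(ȳ) = N²·(1 − n/N)·s²/n.
f = 3260/27073 = 0.12041517; Var(ȳ) = 0.87958483·1740/3260 = 0.46947166.
Var(Ŷ) = 27073² · 0.46947166 = 3.44098 × 10^8.
SE(Ŷ) = √(3.44098 × 10^8) = 18550.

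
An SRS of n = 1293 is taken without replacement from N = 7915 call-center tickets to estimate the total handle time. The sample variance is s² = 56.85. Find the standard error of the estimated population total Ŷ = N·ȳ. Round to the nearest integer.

1518

Var(Ŷ) = N²·Var(ȳ) = N²·(1 − n/N)·s²/n.
f = 1293/7915 = 0.16336071; Var(ȳ) = 0.83663929·56.85/1293 = 0.036784953.
Var(Ŷ) = 7915² · 0.036784953 = 2.3044752 × 10^6.
SE(Ŷ) = √(2.3044752 × 10^6) = 1518.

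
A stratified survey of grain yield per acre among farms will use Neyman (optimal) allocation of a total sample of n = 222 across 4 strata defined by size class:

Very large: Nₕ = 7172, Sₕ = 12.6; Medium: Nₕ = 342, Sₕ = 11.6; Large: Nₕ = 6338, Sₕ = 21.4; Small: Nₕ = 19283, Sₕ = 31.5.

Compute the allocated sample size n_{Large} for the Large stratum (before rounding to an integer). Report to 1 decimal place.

36.0

Neyman allocation: nₕ = n·NₕSₕ / Σⱼ NⱼSⱼ.
Σ NⱼSⱼ = 7172·12.6 + 342·11.6 + 6338·21.4 + 19283·31.5 = 837382.1.
n_{Large} = 222·6338·21.4 / 837382.1 = 36.0.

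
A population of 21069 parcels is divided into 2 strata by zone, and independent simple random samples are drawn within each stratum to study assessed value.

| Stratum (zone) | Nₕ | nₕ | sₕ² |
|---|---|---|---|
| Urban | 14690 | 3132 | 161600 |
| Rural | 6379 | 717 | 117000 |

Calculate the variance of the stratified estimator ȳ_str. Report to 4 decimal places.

Var(ȳ_str) = Σₕ Wₕ²(1 − fₕ)sₕ²/nₕ with Wₕ = Nₕ/N, N = 21069.
Urban: Wₕ = 0.69723290; term = 0.69723290²·(1 − 0.21320626)·161600/3132 = 19.73496.
Rural: Wₕ = 0.30276710; term = 0.30276710²·(1 − 0.11240006)·117000/717 = 13.277042.
Sum = 33.012002.

33.0120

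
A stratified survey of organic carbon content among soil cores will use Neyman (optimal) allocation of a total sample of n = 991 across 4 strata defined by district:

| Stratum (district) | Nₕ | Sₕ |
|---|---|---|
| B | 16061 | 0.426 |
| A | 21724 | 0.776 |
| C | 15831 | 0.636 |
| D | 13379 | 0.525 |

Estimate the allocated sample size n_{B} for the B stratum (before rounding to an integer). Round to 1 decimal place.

Neyman allocation: nₕ = n·NₕSₕ / Σⱼ NⱼSⱼ.
Σ NⱼSⱼ = 16061·0.426 + 21724·0.776 + 15831·0.636 + 13379·0.525 = 40792.301.
n_{B} = 991·16061·0.426 / 40792.301 = 166.2.

166.2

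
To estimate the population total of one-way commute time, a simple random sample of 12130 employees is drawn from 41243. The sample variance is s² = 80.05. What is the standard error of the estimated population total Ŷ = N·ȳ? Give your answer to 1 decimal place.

Var(Ŷ) = N²·Var(ȳ) = N²·(1 − n/N)·s²/n.
f = 12130/41243 = 0.29411052; Var(ȳ) = 0.70588948·80.05/12130 = 0.004658405.
Var(Ŷ) = 41243² · 0.004658405 = 7.9238773 × 10^6.
SE(Ŷ) = √(7.9238773 × 10^6) = 2814.9.

2814.9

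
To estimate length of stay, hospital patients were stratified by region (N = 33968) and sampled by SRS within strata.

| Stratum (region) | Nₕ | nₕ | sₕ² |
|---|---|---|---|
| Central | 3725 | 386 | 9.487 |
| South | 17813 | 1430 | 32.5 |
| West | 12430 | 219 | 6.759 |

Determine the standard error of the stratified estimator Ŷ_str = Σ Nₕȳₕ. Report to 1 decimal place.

3409.2

Var(Ŷ_str) = Σₕ Nₕ²(1 − fₕ)sₕ²/nₕ.
Central: 3725²·(1 − 386/3725)·9.487/386 = 305692.15.
South: 17813²·(1 − 1430/17813)·32.5/1430 = 6.6325086 × 10^6.
West: 12430²·(1 − 219/12430)·6.759/219 = 4.6844725 × 10^6.
Sum = 1.1622673 × 10^7.
SE = √(1.1622673 × 10^7) = 3409.2.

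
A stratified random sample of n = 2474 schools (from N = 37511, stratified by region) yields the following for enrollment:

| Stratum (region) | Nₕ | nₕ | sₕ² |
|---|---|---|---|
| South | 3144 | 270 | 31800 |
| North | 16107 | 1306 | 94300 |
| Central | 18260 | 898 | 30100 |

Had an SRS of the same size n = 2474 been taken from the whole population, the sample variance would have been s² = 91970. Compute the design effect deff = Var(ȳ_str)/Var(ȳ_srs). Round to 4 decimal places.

Var(ȳ_str) = Σ Wₕ²(1−fₕ)sₕ²/nₕ with Wₕ = Nₕ/37511:
  South: (3144/37511)²·(1−270/3144)·31800/270 = 0.75633705
  North: (16107/37511)²·(1−1306/16107)·94300/1306 = 12.233675
  Central: (18260/37511)²·(1−898/18260)·30100/898 = 7.5521986
  → Var(ȳ_str) = 20.542211.
Var(ȳ_srs) = (1 − 2474/37511)·91970/2474 = 34.722802.
deff = 20.542211 / 34.722802 = 0.5916.

0.5916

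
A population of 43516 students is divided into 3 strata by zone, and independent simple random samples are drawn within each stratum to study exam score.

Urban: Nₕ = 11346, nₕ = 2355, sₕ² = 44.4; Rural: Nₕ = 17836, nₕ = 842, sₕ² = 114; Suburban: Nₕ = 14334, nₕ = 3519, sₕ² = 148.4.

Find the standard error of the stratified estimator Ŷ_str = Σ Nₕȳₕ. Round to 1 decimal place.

7035.5

Var(Ŷ_str) = Σₕ Nₕ²(1 − fₕ)sₕ²/nₕ.
Urban: 11346²·(1 − 2355/11346)·44.4/2355 = 1.9232814 × 10^6.
Rural: 17836²·(1 − 842/17836)·114/842 = 4.1037967 × 10^7.
Suburban: 14334²·(1 − 3519/14334)·148.4/3519 = 6.5374527 × 10^6.
Sum = 4.9498701 × 10^7.
SE = √(4.9498701 × 10^7) = 7035.5.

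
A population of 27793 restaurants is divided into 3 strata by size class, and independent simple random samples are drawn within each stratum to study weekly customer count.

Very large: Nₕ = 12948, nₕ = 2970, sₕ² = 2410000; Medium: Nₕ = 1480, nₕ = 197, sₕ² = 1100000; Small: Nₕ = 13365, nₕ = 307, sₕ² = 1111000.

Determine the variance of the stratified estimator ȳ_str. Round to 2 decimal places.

Var(ȳ_str) = Σₕ Wₕ²(1 − fₕ)sₕ²/nₕ with Wₕ = Nₕ/N, N = 27793.
Very large: Wₕ = 0.46587270; term = 0.46587270²·(1 − 0.22937905)·2410000/2970 = 135.71752.
Medium: Wₕ = 0.05325082; term = 0.05325082²·(1 − 0.13310811)·1100000/197 = 13.725999.
Small: Wₕ = 0.48087648; term = 0.48087648²·(1 − 0.02297045)·1111000/307 = 817.61802.
Sum = 967.06154.

967.06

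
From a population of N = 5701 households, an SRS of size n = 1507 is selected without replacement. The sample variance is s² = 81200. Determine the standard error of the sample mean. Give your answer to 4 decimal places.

6.2959

Under SRS without replacement, Var(ȳ) = (1 − f)·s²/n with f = n/N = 1507/5701 = 0.26433959.
Var(ȳ) = (1 − 0.26433959)·81200/1507 = 0.73566041·53.881885 = 39.638769.
SE(ȳ) = √(39.638769) = 6.2959.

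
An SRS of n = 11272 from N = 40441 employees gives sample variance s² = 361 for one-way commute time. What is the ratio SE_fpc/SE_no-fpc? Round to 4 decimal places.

0.8493

f = n/N = 11272/40441 = 0.27872703.
SE_no-fpc = √(s²/n) = 0.17895882; SE_fpc = √((1−f)s²/n) = 0.15198577.
Ratio = √(1−f) = 0.84927791.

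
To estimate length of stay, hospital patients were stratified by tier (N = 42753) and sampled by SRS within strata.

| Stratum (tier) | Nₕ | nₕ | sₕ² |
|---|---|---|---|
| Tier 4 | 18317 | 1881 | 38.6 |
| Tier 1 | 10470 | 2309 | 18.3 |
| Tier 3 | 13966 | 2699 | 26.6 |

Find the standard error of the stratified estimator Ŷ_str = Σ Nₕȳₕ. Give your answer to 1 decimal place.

2899.3

Var(Ŷ_str) = Σₕ Nₕ²(1 − fₕ)sₕ²/nₕ.
Tier 4: 18317²·(1 − 1881/18317)·38.6/1881 = 6.1780154 × 10^6.
Tier 1: 10470²·(1 − 2309/10470)·18.3/2309 = 677200.42.
Tier 3: 13966²·(1 − 2699/13966)·26.6/2699 = 1.5508118 × 10^6.
Sum = 8.4060276 × 10^6.
SE = √(8.4060276 × 10^6) = 2899.3.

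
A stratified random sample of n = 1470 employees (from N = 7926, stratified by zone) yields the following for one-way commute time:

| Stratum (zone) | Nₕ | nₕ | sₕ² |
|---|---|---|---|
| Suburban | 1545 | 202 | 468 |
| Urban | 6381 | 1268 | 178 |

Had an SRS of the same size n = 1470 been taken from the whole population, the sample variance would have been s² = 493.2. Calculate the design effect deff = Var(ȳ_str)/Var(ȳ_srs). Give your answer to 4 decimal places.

Var(ȳ_str) = Σ Wₕ²(1−fₕ)sₕ²/nₕ with Wₕ = Nₕ/7926:
  Suburban: (1545/7926)²·(1−202/1545)·468/202 = 0.076522798
  Urban: (6381/7926)²·(1−1268/6381)·178/1268 = 0.072904972
  → Var(ȳ_str) = 0.14942777.
Var(ȳ_srs) = (1 − 1470/7926)·493.2/1470 = 0.27328462.
deff = 0.14942777 / 0.27328462 = 0.5468.

0.5468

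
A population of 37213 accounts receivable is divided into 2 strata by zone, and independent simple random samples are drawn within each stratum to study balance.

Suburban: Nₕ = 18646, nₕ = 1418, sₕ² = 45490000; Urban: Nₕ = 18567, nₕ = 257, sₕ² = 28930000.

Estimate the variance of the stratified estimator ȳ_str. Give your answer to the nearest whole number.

35076

Var(ȳ_str) = Σₕ Wₕ²(1 − fₕ)sₕ²/nₕ with Wₕ = Nₕ/N, N = 37213.
Suburban: Wₕ = 0.50106146; term = 0.50106146²·(1 − 0.07604848)·45490000/1418 = 7441.6782.
Urban: Wₕ = 0.49893854; term = 0.49893854²·(1 − 0.01384176)·28930000/257 = 27634.781.
Sum = 35076.459.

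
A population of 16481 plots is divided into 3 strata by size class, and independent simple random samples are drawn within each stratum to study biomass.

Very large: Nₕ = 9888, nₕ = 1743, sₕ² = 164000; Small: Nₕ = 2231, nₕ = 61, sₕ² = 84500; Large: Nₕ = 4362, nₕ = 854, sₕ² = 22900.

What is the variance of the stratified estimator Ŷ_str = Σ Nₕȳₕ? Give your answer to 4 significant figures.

Var(Ŷ_str) = Σₕ Nₕ²(1 − fₕ)sₕ²/nₕ.
Very large: 9888²·(1 − 1743/9888)·164000/1743 = 7.5778501 × 10^9.
Small: 2231²·(1 − 61/2231)·84500/61 = 6.7063494 × 10^9.
Large: 4362²·(1 − 854/4362)·22900/854 = 4.1032016 × 10^8.
Sum = 1.469452 × 10^10.

1.469 × 10^10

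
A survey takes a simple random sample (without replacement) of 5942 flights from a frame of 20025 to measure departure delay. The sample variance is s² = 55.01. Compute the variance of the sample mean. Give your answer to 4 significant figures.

0.006511

Under SRS without replacement, Var(ȳ) = (1 − f)·s²/n with f = n/N = 5942/20025 = 0.29672909.
Var(ȳ) = (1 − 0.29672909)·55.01/5942 = 0.70327091·0.0092578256 = 0.0065107595.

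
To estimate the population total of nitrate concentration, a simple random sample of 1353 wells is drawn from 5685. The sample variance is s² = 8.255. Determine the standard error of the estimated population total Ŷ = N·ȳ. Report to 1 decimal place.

387.6

Var(Ŷ) = N²·Var(ȳ) = N²·(1 − n/N)·s²/n.
f = 1353/5685 = 0.23799472; Var(ȳ) = 0.76200528·8.255/1353 = 0.0046491896.
Var(Ŷ) = 5685² · 0.0046491896 = 150258.2.
SE(Ŷ) = √(150258.2) = 387.6.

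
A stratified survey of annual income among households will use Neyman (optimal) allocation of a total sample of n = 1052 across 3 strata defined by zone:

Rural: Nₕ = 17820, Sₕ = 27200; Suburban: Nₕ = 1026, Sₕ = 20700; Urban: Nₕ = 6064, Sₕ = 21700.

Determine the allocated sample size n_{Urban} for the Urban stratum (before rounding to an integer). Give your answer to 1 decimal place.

217.1

Neyman allocation: nₕ = n·NₕSₕ / Σⱼ NⱼSⱼ.
Σ NⱼSⱼ = 17820·27200 + 1026·20700 + 6064·21700 = 6.37531 × 10^8.
n_{Urban} = 1052·6064·21700 / (6.37531 × 10^8) = 217.1.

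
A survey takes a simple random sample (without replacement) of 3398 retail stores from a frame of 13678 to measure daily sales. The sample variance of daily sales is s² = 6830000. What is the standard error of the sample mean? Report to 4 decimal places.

Under SRS without replacement, Var(ȳ) = (1 − f)·s²/n with f = n/N = 3398/13678 = 0.24842813.
Var(ȳ) = (1 − 0.24842813)·6830000/3398 = 0.75157187·2010.0059 = 1510.6639.
SE(ȳ) = √(1510.6639) = 38.8673.

38.8673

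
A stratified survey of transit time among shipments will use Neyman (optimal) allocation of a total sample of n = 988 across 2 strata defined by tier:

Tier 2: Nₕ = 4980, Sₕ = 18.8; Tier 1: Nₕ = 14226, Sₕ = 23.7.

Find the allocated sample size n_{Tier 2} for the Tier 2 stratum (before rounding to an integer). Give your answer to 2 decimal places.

214.73

Neyman allocation: nₕ = n·NₕSₕ / Σⱼ NⱼSⱼ.
Σ NⱼSⱼ = 4980·18.8 + 14226·23.7 = 430780.2.
n_{Tier 2} = 988·4980·18.8 / 430780.2 = 214.73.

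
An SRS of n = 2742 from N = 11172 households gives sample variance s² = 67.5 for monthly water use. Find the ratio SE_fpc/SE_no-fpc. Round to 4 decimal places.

0.8687

f = n/N = 2742/11172 = 0.24543502.
SE_no-fpc = √(s²/n) = 0.15689827; SE_fpc = √((1−f)s²/n) = 0.13629078.
Ratio = √(1−f) = 0.86865700.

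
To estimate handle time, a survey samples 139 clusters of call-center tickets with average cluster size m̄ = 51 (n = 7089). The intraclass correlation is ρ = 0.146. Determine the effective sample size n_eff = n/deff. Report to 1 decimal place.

deff = 1 + (51 − 1)·0.146 = 1 + 7.3 = 8.3.
n_eff = 7089 / 8.3 = 854.1.

854.1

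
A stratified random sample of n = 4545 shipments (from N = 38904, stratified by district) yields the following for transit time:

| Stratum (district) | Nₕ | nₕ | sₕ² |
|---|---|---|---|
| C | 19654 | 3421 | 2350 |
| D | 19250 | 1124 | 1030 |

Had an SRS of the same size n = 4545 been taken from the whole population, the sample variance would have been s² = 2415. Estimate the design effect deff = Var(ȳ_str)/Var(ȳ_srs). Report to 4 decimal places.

0.7587

Var(ȳ_str) = Σ Wₕ²(1−fₕ)sₕ²/nₕ with Wₕ = Nₕ/38904:
  C: (19654/38904)²·(1−3421/19654)·2350/3421 = 0.14480249
  D: (19250/38904)²·(1−1124/19250)·1030/1124 = 0.21125895
  → Var(ȳ_str) = 0.35606144.
Var(ȳ_srs) = (1 − 4545/38904)·2415/4545 = 0.46927726.
deff = 0.35606144 / 0.46927726 = 0.7587.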